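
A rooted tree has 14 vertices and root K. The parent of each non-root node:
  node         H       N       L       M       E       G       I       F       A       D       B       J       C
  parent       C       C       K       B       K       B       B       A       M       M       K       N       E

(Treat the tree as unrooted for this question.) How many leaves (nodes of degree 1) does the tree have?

The leaves are D, F, G, H, I, J, L.
That is 7 leaves.

7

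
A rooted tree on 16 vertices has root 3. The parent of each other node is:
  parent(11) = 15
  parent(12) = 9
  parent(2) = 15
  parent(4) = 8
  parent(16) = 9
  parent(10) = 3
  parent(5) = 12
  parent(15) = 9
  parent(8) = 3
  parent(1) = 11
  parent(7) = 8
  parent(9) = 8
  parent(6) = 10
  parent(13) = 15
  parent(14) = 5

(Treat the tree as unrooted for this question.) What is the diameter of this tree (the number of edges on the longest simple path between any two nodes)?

7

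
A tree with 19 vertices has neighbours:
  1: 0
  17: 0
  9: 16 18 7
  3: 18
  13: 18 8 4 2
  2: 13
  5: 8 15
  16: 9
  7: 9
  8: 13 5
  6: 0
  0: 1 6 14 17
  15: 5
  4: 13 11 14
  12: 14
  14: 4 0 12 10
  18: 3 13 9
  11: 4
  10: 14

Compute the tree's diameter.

7

Starting from 1, a farthest node is 16 at distance 7.
One longest path: 1 – 0 – 14 – 4 – 13 – 18 – 9 – 16.
So the diameter is 7.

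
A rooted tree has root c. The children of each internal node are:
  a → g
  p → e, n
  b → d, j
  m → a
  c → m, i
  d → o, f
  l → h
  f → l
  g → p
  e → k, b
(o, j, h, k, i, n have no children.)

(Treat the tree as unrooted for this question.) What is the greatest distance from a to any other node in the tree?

Distances from a peak at 8, attained at h.
a-g-p-e-b-d-f-l-h

8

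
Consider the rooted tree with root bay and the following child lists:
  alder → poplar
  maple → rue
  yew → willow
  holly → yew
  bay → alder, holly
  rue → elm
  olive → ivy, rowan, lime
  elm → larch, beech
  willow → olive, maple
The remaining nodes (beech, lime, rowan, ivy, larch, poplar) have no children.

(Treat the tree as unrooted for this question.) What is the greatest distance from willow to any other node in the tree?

5

A farthest node from willow is poplar.
The path willow–yew–holly–bay–alder–poplar has 5 edges.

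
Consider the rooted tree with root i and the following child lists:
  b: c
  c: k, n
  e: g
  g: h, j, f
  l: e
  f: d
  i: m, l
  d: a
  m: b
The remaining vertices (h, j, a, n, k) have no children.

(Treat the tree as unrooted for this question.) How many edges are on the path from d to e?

d–f–g–e: 3 edges.

3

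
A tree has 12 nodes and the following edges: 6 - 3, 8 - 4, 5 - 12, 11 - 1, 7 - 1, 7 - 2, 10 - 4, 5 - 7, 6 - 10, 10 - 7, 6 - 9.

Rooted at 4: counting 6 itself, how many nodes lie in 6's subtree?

3

Descendants of 6 (including itself): 6, 3, 9. That's 3.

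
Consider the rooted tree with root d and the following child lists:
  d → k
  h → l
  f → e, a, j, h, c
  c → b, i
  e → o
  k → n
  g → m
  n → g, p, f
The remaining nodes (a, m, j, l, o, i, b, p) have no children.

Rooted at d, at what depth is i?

5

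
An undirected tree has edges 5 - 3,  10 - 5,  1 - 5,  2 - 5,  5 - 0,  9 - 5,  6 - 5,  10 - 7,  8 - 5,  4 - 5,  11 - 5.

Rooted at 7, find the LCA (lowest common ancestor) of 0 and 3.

0's ancestor chain is 0, 5, 10, 7 and 3's is 3, 5, 10, 7; they first meet at 5.

5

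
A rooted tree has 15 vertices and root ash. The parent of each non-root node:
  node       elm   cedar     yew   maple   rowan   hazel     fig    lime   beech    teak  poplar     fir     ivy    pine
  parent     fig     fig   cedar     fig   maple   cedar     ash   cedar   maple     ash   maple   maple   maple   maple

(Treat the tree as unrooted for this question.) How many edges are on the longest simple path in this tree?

4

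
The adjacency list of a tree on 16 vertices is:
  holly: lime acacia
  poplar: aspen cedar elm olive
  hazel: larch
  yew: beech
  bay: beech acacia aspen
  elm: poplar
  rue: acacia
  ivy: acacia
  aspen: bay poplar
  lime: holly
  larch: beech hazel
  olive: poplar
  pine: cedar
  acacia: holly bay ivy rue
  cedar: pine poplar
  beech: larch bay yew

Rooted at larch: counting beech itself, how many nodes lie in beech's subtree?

14

Descendants of beech (including itself): beech, bay, yew, acacia, aspen, holly, rue, ivy, poplar, lime, cedar, elm, olive, pine. That's 14.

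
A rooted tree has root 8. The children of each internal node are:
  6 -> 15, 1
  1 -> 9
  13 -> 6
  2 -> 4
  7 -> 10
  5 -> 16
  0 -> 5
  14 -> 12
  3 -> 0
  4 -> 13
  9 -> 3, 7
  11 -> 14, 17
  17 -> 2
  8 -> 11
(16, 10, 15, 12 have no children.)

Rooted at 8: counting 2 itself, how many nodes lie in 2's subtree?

13

Descendants of 2 (including itself): 2, 4, 13, 6, 1, 15, 9, 3, 7, 0, 10, 5, 16. That's 13.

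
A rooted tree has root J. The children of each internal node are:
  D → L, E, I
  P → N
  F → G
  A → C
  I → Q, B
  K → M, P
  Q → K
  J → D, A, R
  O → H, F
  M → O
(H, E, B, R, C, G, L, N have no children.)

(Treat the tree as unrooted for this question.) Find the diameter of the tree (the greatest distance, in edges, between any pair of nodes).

BFS from C reaches G last, at distance 10; BFS from G confirms no node is farther.
Path: C-A-J-D-I-Q-K-M-O-F-G.

10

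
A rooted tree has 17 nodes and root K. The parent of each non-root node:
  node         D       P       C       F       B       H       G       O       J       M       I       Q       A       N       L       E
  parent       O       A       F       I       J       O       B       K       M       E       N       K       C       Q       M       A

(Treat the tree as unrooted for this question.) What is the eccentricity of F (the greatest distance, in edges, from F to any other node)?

7

Distances from F peak at 7, attained at G.
F–C–A–E–M–J–B–G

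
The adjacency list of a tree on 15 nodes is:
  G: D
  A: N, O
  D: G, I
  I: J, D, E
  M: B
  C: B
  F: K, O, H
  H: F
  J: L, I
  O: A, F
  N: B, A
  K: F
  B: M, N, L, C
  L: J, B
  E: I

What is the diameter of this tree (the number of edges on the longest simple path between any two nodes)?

A longest path is G-D-I-J-L-B-N-A-O-F-H, with 10 edges.

10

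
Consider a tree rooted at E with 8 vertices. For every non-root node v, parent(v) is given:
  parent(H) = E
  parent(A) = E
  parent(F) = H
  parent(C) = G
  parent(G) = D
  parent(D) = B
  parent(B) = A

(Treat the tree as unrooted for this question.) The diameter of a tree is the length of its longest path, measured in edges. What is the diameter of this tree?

Starting from F, a farthest node is C at distance 7.
One longest path: F - H - E - A - B - D - G - C.
So the diameter is 7.

7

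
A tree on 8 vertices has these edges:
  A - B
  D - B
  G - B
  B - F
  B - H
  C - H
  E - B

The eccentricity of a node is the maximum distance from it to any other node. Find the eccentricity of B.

2

The node farthest from B is C, via B–H–C — 2 edges.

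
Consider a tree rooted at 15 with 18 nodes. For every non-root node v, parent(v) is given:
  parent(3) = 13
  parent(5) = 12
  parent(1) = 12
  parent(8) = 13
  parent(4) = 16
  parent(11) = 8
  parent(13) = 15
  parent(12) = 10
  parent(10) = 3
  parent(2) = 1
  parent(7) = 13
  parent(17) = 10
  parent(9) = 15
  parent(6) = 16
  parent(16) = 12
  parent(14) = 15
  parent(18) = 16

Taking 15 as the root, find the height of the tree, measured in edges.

6

The longest root-to-leaf path is 15-13-3-10-12-16-6 (6 edges).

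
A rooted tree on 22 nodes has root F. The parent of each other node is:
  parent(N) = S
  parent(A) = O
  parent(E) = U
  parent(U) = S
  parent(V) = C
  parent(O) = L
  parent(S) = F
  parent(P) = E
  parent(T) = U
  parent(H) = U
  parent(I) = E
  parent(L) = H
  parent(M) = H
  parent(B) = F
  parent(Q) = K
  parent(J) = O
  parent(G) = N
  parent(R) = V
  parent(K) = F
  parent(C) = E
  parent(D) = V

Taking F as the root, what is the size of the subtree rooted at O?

3

The subtree rooted at O contains: O, A, J — 3 nodes.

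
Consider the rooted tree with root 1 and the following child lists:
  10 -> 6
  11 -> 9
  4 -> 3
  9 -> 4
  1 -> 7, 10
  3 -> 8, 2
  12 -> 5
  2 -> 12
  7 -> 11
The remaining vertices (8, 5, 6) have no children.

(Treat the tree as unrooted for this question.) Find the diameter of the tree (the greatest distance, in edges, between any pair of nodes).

Starting from 5, a farthest node is 6 at distance 10.
One longest path: 5 - 12 - 2 - 3 - 4 - 9 - 11 - 7 - 1 - 10 - 6.
So the diameter is 10.

10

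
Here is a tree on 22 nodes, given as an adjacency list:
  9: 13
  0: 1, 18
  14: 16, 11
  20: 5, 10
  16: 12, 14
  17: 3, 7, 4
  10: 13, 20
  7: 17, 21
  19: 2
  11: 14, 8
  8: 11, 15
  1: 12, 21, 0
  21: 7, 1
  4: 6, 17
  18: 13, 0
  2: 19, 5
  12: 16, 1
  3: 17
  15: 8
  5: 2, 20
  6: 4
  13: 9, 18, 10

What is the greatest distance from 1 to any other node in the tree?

8

A farthest node from 1 is 19.
The path 1–0–18–13–10–20–5–2–19 has 8 edges.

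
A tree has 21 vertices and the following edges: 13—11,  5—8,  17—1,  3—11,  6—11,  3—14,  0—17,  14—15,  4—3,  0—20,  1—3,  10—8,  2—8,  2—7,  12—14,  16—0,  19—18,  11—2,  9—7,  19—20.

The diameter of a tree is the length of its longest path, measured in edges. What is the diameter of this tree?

10

Starting from 18, a farthest node is 5 at distance 10.
One longest path: 18–19–20–0–17–1–3–11–2–8–5.
So the diameter is 10.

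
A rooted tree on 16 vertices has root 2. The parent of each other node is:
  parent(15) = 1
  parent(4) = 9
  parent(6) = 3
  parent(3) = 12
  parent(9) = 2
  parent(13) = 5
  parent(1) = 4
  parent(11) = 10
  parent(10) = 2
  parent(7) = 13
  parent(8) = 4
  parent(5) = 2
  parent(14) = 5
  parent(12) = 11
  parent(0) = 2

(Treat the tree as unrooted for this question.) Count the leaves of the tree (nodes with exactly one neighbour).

Exactly 6 nodes have a single neighbour: 0, 6, 7, 8, 14, 15.

6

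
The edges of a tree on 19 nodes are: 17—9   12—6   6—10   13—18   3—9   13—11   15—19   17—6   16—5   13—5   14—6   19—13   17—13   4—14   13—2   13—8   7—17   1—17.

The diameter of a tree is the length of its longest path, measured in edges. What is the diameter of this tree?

6

Starting from 16, a farthest node is 4 at distance 6.
One longest path: 16-5-13-17-6-14-4.
So the diameter is 6.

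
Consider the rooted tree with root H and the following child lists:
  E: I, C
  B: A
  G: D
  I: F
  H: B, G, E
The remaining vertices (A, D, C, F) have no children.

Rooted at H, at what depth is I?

Climbing from I to the root: I – E – H. That's 2 steps.

2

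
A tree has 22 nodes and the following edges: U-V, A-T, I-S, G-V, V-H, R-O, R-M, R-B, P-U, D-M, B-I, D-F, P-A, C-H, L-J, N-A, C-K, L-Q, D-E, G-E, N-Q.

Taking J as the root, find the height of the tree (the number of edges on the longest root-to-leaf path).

15

A deepest node is S, reached by J → L → Q → N → A → P → U → V → G → E → D → M → R → B → I → S.
That path has 15 edges, so the height is 15.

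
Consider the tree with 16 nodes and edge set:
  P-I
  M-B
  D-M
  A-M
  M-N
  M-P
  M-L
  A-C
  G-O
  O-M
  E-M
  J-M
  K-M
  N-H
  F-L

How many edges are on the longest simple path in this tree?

A longest path is C-A-M-P-I, with 4 edges.

4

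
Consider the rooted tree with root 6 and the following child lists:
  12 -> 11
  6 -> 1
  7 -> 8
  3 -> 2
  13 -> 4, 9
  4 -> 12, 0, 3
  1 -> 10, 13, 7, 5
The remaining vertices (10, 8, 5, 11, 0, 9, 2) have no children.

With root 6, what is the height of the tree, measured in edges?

The longest root-to-leaf path is 6–1–13–4–12–11 (5 edges).

5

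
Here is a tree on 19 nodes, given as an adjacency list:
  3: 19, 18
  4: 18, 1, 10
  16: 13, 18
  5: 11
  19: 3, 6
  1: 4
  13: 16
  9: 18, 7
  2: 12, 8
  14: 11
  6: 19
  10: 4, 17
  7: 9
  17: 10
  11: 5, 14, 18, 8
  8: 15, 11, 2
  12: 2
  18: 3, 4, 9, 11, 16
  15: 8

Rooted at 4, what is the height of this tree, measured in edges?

5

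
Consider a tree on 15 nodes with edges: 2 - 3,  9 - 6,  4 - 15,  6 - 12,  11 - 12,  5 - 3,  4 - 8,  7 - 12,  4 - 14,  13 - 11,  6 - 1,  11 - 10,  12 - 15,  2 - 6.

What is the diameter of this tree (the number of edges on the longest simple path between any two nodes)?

A longest path is 5 – 3 – 2 – 6 – 12 – 15 – 4 – 8, with 7 edges.

7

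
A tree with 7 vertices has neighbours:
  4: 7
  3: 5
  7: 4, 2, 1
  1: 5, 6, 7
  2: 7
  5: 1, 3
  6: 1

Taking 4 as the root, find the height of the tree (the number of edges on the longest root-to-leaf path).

4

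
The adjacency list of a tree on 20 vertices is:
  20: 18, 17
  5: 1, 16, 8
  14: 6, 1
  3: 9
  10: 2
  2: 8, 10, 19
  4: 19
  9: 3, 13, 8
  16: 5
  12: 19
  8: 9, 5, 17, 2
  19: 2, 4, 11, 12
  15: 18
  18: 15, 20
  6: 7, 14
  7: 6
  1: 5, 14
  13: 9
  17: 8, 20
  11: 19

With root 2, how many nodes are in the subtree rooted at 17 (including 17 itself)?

The subtree rooted at 17 contains: 17, 20, 18, 15 — 4 nodes.

4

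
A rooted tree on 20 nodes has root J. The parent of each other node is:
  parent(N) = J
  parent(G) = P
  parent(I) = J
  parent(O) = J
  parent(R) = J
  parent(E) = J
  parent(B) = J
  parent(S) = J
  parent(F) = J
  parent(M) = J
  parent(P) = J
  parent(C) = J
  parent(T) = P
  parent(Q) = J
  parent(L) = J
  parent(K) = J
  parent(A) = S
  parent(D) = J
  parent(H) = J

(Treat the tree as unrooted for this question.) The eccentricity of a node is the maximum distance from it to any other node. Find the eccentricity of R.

3

A farthest node from R is A (T, G also at distance 3).
The path R-J-S-A has 3 edges.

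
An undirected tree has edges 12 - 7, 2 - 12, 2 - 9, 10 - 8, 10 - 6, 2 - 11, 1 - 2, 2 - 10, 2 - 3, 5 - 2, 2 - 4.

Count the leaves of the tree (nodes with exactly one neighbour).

9

Degree-1 nodes: 1, 3, 4, 5, 6, 7, 8, 9, 11 — 9 of them.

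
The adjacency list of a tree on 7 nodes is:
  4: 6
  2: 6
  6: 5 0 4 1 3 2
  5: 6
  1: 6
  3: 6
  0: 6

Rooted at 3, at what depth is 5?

Climbing from 5 to the root: 5 → 6 → 3. That's 2 steps.

2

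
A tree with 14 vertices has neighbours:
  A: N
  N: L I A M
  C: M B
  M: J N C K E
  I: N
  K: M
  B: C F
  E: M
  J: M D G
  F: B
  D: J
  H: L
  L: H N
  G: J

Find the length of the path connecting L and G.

The path is L - N - M - J - G, which has 4 edges.

4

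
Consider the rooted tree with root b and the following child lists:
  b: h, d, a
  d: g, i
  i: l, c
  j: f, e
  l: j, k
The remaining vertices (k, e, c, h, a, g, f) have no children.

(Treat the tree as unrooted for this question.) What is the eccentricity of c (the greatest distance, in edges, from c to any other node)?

4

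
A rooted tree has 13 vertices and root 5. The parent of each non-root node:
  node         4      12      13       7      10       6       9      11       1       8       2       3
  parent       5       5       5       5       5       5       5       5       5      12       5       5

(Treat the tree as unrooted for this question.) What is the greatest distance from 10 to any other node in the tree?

Distances from 10 peak at 3, attained at 8.
10–5–12–8

3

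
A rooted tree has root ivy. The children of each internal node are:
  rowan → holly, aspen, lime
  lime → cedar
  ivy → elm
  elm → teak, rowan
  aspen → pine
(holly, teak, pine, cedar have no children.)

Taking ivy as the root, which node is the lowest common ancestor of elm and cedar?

elm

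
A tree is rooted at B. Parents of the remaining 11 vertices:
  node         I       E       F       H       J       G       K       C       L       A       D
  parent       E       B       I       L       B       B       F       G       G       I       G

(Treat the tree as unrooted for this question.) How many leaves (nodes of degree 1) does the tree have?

Exactly 6 nodes have a single neighbour: A, C, D, H, J, K.

6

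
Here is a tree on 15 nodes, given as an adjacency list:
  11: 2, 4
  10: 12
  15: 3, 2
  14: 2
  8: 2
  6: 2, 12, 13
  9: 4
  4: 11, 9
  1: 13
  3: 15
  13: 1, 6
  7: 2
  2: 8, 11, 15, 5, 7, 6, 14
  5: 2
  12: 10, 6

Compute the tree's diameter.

6

Starting from 9, a farthest node is 1 at distance 6.
One longest path: 9 – 4 – 11 – 2 – 6 – 13 – 1.
So the diameter is 6.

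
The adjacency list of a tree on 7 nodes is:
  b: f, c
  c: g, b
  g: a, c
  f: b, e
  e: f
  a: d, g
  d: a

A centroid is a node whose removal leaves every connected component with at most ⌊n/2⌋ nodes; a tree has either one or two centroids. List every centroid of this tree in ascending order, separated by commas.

c

Removing c splits the tree into components of sizes 3, 3; the largest is 3 ≤ ⌊7/2⌋ = 3.
No neighbour of c does as well, so c is the unique centroid.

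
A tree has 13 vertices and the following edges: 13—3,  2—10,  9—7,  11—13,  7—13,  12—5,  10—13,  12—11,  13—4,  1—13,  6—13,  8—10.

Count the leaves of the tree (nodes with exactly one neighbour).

The leaves are 1, 2, 3, 4, 5, 6, 8, 9.
That is 8 leaves.

8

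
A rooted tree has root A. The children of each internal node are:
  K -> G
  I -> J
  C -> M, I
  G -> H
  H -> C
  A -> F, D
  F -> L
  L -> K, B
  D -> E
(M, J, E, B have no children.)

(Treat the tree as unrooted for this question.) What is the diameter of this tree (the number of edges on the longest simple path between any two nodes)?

10

A longest path is J - I - C - H - G - K - L - F - A - D - E, with 10 edges.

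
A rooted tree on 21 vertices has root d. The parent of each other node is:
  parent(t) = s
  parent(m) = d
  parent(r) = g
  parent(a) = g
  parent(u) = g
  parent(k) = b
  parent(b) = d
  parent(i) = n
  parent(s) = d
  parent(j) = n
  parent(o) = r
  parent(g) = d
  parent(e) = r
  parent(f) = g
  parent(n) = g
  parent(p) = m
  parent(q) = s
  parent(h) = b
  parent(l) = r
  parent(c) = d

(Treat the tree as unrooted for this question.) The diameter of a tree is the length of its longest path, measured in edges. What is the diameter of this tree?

5

A longest path is h – b – d – g – n – j, with 5 edges.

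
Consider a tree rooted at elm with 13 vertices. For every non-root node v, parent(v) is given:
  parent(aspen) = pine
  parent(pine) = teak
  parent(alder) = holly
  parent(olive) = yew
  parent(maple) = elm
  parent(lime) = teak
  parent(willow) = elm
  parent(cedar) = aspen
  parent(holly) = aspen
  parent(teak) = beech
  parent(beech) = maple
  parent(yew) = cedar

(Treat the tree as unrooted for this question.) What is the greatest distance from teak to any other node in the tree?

Distances from teak peak at 5, attained at olive.
teak – pine – aspen – cedar – yew – olive

5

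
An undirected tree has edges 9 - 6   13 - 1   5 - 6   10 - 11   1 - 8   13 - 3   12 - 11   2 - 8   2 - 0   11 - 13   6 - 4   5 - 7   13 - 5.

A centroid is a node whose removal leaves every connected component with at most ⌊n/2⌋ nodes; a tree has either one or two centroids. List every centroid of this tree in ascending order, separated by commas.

If 13 is removed the pieces have sizes 5, 4, 3, 1, all ≤ ⌊14/2⌋ = 7.
No neighbour of 13 does as well, so 13 is the unique centroid.

13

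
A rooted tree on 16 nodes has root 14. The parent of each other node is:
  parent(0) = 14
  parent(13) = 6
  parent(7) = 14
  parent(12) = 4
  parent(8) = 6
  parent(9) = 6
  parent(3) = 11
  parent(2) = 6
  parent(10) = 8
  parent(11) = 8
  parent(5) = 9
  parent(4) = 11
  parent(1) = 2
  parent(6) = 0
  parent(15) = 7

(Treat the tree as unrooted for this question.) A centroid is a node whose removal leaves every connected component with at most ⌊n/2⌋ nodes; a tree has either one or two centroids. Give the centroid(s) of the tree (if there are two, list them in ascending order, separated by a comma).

Delete 6: the remaining components have sizes 6, 4, 2, 2, 1. Max 6 ≤ 8, so 6 is a centroid.
Every other node leaves some component of size > 8, so the centroid is unique.

6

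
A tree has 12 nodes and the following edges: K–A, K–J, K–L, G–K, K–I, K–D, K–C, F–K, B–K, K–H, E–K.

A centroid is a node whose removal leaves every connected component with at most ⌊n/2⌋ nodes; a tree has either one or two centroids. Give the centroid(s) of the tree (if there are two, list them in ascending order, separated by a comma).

K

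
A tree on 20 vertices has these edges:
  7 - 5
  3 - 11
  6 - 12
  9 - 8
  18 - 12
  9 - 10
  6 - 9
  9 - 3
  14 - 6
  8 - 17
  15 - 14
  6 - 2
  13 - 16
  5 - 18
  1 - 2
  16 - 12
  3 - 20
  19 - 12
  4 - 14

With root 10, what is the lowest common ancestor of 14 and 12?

14's ancestor chain is 14, 6, 9, 10 and 12's is 12, 6, 9, 10; they first meet at 6.

6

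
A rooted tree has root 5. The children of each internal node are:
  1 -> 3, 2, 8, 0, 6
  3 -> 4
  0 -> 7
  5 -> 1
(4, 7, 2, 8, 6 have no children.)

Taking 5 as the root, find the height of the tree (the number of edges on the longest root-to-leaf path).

3

The longest root-to-leaf path is 5 – 1 – 0 – 7 (3 edges).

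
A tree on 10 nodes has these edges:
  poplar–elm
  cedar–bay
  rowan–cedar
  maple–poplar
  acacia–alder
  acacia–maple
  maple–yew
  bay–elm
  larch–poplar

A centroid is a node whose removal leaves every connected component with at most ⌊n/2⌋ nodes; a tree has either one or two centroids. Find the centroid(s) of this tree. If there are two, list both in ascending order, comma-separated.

Delete poplar: the remaining components have sizes 4, 4, 1. Max 4 ≤ 5, so poplar is a centroid.
No neighbour of poplar does as well, so poplar is the unique centroid.

poplar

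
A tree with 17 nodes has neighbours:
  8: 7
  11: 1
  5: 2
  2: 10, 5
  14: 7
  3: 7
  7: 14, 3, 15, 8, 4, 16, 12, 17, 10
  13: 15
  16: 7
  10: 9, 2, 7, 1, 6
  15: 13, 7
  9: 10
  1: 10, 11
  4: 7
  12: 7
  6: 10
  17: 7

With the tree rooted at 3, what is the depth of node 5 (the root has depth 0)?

4

Path from 3 to 5: 3 → 7 → 10 → 2 → 5, which has 4 edges.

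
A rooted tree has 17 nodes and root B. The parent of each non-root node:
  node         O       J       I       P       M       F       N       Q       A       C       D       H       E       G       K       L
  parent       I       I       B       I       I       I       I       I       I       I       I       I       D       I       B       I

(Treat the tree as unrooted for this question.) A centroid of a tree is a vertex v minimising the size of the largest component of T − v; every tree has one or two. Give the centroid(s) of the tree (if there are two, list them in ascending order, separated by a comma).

I

If I is removed the pieces have sizes 2, 2, 1, 1, 1, 1, 1, 1, 1, 1, 1, 1, 1, 1, all ≤ ⌊17/2⌋ = 8.
No neighbour of I does as well, so I is the unique centroid.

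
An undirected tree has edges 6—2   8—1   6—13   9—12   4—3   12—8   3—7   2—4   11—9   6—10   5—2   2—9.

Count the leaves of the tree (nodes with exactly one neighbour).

6

The leaves are 1, 5, 7, 10, 11, 13.
That is 6 leaves.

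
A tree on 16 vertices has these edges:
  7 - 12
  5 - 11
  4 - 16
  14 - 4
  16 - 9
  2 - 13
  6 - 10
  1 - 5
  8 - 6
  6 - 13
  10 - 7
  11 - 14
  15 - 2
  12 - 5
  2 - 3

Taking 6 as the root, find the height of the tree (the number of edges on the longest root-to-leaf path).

The longest root-to-leaf path is 6 – 10 – 7 – 12 – 5 – 11 – 14 – 4 – 16 – 9 (9 edges).

9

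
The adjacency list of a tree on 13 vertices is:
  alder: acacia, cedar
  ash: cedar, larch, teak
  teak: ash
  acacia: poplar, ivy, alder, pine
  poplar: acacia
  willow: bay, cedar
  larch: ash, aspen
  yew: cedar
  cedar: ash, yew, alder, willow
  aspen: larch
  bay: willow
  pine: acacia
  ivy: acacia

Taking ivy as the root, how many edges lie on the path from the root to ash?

4

Climbing from ash to the root: ash → cedar → alder → acacia → ivy. That's 4 steps.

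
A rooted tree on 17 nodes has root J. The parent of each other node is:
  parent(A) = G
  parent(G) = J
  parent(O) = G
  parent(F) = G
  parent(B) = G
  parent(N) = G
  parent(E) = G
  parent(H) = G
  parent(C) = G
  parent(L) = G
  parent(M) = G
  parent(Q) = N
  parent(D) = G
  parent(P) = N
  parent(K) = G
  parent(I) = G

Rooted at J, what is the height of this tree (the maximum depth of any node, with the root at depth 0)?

3

A deepest node is P, reached by J → G → N → P.
That path has 3 edges, so the height is 3.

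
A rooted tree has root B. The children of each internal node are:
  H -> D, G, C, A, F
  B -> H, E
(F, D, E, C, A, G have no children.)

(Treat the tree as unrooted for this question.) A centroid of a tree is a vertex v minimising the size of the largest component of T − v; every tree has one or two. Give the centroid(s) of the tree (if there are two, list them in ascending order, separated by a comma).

If H is removed the pieces have sizes 2, 1, 1, 1, 1, 1, all ≤ ⌊8/2⌋ = 4.
No neighbour of H does as well, so H is the unique centroid.

H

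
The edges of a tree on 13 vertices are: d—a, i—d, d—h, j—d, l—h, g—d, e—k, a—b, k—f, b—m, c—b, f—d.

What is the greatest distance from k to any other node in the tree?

A farthest node from k is c (m also at distance 5).
The path k–f–d–a–b–c has 5 edges.

5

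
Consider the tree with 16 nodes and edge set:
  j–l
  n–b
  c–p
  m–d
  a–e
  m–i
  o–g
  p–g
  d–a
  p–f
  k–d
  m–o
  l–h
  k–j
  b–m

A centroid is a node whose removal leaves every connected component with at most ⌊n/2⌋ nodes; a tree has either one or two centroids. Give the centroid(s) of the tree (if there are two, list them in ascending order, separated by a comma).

m

Delete m: the remaining components have sizes 7, 5, 2, 1. Max 7 ≤ 8, so m is a centroid.
Every other node leaves some component of size > 8, so the centroid is unique.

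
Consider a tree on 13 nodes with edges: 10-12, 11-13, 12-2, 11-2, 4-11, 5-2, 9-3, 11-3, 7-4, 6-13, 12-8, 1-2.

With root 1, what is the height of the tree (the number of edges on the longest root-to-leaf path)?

4

The longest root-to-leaf path is 1-2-11-3-9 (4 edges).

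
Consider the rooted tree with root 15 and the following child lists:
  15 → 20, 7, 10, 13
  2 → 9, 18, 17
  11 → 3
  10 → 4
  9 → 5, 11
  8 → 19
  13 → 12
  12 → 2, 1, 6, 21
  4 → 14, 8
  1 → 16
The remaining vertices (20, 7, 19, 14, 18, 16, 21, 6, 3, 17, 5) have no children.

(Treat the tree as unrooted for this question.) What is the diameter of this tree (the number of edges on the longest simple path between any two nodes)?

BFS from 3 reaches 19 last, at distance 10; BFS from 19 confirms no node is farther.
Path: 3 – 11 – 9 – 2 – 12 – 13 – 15 – 10 – 4 – 8 – 19.

10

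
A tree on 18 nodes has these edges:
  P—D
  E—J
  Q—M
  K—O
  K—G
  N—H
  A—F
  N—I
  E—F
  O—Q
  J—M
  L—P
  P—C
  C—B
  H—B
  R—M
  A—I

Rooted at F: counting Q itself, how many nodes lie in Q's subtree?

The subtree rooted at Q contains: Q, O, K, G — 4 nodes.

4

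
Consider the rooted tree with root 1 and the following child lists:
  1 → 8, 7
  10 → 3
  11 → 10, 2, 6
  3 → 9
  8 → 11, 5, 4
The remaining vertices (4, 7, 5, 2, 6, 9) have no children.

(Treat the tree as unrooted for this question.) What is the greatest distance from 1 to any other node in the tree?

5

A farthest node from 1 is 9.
The path 1–8–11–10–3–9 has 5 edges.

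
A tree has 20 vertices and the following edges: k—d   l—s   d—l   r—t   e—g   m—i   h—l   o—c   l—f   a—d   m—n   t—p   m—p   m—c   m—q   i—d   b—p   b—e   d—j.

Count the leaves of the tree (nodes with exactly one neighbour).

11

Degree-1 nodes: a, f, g, h, j, k, n, o, q, r, s — 11 of them.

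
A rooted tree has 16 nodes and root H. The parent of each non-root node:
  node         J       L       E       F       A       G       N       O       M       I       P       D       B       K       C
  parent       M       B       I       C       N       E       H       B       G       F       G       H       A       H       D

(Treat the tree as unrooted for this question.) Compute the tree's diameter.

12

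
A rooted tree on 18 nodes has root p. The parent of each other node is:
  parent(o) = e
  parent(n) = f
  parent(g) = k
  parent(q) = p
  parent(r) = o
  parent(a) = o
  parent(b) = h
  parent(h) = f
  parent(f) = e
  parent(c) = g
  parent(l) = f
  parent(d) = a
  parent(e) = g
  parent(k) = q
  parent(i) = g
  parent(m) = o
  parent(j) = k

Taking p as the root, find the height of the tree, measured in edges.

7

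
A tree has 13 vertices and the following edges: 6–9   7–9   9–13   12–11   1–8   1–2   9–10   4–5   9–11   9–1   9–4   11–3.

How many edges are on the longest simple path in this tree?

Starting from 3, a farthest node is 5 at distance 4.
One longest path: 3 – 11 – 9 – 4 – 5.
So the diameter is 4.

4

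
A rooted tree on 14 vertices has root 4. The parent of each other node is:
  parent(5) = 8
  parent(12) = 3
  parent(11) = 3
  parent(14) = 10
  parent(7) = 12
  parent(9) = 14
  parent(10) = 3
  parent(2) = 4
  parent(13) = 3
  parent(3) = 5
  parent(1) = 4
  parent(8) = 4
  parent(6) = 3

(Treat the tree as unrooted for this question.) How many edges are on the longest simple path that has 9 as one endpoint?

7

A farthest node from 9 is 2 (1 also at distance 7).
The path 9 – 14 – 10 – 3 – 5 – 8 – 4 – 2 has 7 edges.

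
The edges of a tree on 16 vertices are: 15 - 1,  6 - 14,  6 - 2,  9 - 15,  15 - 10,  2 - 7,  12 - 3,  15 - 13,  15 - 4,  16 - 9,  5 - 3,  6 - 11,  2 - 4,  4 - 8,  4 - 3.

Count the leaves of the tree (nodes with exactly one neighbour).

10

The leaves are 1, 5, 7, 8, 10, 11, 12, 13, 14, 16.
That is 10 leaves.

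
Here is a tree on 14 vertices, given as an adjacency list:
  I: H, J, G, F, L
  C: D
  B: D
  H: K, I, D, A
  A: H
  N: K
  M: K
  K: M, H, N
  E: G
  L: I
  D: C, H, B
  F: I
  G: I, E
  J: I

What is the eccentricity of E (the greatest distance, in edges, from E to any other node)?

5

A farthest node from E is M (B, C, N also at distance 5).
The path E-G-I-H-K-M has 5 edges.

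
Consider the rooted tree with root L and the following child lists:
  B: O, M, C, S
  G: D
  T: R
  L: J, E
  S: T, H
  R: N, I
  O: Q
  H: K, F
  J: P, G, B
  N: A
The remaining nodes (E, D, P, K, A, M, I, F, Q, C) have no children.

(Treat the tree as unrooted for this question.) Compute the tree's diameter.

8

Starting from E, a farthest node is A at distance 8.
One longest path: E–L–J–B–S–T–R–N–A.
So the diameter is 8.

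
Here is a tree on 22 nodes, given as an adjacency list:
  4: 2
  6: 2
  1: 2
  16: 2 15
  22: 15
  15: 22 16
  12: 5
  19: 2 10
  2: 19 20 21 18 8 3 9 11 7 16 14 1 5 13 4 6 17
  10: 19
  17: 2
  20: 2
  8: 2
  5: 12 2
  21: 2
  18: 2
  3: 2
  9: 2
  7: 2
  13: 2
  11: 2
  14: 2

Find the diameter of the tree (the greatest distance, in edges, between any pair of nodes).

Starting from 22, a farthest node is 10 at distance 5.
One longest path: 22 – 15 – 16 – 2 – 19 – 10.
So the diameter is 5.

5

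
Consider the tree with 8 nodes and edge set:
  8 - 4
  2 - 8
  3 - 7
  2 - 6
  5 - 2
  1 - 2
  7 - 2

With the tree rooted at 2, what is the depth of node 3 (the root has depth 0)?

2 → 7 → 3 — 2 edges.

2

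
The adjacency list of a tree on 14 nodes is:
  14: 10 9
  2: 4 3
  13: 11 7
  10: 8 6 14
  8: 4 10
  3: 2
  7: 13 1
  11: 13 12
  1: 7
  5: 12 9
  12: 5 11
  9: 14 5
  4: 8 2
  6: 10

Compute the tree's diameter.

12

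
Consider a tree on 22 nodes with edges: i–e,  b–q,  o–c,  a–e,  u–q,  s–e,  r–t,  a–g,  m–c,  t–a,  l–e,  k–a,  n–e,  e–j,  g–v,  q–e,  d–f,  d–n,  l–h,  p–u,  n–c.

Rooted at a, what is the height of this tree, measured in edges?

4

A deepest node is o, reached by a–e–n–c–o.
That path has 4 edges, so the height is 4.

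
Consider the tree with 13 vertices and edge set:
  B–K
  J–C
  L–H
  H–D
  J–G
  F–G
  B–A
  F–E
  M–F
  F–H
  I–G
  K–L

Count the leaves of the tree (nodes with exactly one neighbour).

6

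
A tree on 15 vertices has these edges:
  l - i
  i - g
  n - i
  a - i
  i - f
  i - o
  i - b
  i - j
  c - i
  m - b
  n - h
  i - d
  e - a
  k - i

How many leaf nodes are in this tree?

Degree-1 nodes: c, d, e, f, g, h, j, k, l, m, o — 11 of them.

11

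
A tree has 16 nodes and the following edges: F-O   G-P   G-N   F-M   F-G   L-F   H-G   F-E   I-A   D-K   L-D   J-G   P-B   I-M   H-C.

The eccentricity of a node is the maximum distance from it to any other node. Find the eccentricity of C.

6

The node farthest from C is A (K also at distance 6), via C – H – G – F – M – I – A — 6 edges.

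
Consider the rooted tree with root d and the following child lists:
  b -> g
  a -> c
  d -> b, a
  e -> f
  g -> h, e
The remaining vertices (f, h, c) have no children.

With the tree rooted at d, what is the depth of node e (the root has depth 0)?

3

Climbing from e to the root: e – g – b – d. That's 3 steps.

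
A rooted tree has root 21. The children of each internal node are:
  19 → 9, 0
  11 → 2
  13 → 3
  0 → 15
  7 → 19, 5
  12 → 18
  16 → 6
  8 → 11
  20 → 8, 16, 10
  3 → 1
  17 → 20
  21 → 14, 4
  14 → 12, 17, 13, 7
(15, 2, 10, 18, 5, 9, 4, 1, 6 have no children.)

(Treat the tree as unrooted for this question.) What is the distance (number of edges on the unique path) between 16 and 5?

5

Walking from 16: 16 – 20 – 17 – 14 – 7 – 5. Length 5.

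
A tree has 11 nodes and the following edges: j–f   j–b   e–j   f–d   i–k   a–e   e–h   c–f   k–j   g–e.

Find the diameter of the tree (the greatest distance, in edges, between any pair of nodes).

BFS from g reaches i last, at distance 4; BFS from i confirms no node is farther.
Path: g–e–j–k–i.

4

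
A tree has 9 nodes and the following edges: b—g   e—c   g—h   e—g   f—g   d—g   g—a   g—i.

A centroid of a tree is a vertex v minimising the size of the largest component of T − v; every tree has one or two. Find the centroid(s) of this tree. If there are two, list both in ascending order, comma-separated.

g

Removing g splits the tree into components of sizes 2, 1, 1, 1, 1, 1, 1; the largest is 2 ≤ ⌊9/2⌋ = 4.
No neighbour of g does as well, so g is the unique centroid.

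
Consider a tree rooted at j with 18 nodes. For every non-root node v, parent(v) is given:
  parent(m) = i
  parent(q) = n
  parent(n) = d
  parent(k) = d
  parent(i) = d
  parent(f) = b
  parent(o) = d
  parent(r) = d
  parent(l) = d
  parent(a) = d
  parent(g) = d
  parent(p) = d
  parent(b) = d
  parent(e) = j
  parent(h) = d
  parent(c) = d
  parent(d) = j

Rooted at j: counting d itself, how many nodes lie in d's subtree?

The subtree rooted at d contains: d, i, b, k, a, h, g, r, n, o, p, c, l, m, f, q — 16 nodes.

16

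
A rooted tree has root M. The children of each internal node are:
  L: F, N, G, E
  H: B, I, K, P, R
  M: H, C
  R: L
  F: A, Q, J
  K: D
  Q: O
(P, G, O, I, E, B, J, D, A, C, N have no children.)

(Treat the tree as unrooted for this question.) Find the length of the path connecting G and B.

G - L - R - H - B: 4 edges.

4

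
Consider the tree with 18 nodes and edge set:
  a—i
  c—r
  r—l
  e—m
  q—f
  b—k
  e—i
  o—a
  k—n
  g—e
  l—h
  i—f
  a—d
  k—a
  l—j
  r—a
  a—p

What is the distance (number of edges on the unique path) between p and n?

The path is p – a – k – n, which has 3 edges.

3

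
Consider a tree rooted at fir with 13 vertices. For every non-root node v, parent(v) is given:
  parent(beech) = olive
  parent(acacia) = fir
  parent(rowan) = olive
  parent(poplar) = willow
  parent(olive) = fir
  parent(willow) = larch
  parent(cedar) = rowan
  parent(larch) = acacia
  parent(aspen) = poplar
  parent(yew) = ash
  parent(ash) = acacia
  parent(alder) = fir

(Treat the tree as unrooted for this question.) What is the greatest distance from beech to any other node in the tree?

7

Distances from beech peak at 7, attained at aspen.
beech–olive–fir–acacia–larch–willow–poplar–aspen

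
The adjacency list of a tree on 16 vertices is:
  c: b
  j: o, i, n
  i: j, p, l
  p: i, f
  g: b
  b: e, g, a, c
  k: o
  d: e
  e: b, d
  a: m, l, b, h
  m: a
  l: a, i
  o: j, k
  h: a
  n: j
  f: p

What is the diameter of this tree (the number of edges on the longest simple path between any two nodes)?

8

A longest path is k – o – j – i – l – a – b – e – d, with 8 edges.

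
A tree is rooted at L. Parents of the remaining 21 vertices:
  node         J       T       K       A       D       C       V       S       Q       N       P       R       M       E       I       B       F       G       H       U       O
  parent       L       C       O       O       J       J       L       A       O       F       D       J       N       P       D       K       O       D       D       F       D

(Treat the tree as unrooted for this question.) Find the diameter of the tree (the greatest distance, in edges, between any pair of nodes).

7

Starting from T, a farthest node is M at distance 7.
One longest path: T - C - J - D - O - F - N - M.
So the diameter is 7.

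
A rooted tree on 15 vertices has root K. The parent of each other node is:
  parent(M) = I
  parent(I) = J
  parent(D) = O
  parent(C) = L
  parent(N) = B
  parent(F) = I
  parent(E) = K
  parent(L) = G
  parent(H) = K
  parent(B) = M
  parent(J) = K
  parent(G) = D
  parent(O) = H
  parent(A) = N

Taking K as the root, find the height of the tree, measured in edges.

A deepest node is A, reached by K – J – I – M – B – N – A.
That path has 6 edges, so the height is 6.

6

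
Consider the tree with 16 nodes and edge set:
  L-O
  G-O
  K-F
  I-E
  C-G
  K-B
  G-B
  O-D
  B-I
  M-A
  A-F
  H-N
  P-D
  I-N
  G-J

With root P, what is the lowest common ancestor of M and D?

M's ancestor chain is M, A, F, K, B, G, O, D, P and D's is D, P; they first meet at D.

D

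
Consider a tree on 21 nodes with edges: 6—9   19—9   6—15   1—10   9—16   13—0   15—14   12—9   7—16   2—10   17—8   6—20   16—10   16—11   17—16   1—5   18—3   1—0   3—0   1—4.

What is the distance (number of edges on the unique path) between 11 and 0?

11 – 16 – 10 – 1 – 0: 4 edges.

4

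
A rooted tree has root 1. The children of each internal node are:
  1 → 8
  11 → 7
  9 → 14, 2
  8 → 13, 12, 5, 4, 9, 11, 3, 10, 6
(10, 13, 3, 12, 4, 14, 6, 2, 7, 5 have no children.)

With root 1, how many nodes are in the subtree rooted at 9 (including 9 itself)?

9's subtree: {9, 2, 14}, size 3.

3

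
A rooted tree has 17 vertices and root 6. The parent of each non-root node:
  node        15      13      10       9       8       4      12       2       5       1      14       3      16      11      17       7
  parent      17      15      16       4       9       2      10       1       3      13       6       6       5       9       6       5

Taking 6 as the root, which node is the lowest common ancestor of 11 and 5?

6

Path 11→root: 11 9 4 2 1 13 15 17 6; path 5→root: 5 3 6.
First common node: 6.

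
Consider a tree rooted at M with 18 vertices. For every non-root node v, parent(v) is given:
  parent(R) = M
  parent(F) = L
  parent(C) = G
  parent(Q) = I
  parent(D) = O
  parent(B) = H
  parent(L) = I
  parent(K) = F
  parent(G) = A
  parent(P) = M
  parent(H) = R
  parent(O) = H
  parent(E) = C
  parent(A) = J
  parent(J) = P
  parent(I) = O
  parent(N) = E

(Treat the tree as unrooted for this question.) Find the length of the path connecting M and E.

6

Walking from M: M–P–J–A–G–C–E. Length 6.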